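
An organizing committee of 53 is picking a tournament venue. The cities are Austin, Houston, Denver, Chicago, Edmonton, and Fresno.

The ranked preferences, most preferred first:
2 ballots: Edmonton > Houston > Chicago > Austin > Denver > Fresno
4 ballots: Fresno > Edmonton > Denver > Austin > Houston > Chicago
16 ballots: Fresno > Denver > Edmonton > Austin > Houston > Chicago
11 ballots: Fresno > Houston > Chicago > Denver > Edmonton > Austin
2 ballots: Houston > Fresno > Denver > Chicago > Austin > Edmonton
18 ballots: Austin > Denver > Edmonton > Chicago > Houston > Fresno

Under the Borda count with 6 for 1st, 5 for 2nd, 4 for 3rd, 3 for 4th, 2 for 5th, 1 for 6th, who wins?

Austin: 2×3 + 4×3 + 16×3 + 11×1 + 2×2 + 18×6 = 189
Houston: 2×5 + 4×2 + 16×2 + 11×5 + 2×6 + 18×2 = 153
Denver: 2×2 + 4×4 + 16×5 + 11×3 + 2×4 + 18×5 = 231
Chicago: 2×4 + 4×1 + 16×1 + 11×4 + 2×3 + 18×3 = 132
Edmonton: 2×6 + 4×5 + 16×4 + 11×2 + 2×1 + 18×4 = 192
Fresno: 2×1 + 4×6 + 16×6 + 11×6 + 2×5 + 18×1 = 216

Denver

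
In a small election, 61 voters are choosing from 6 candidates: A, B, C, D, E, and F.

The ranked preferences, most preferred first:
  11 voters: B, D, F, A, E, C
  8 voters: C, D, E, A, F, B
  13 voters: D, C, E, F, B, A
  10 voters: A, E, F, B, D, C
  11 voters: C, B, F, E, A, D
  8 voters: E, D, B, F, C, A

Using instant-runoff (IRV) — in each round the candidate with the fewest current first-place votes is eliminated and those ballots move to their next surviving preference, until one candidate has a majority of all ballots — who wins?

Round 1: A 10, B 11, C 19, D 13, E 8, F 0. F eliminated.
Round 2: A 10, B 11, C 19, D 13, E 8. E eliminated.
Round 3: A 10, B 11, C 19, D 21. A eliminated.
Round 4: B 21, C 19, D 21. C eliminated.
Round 5: B 32, D 29. B has a majority (≥31).

B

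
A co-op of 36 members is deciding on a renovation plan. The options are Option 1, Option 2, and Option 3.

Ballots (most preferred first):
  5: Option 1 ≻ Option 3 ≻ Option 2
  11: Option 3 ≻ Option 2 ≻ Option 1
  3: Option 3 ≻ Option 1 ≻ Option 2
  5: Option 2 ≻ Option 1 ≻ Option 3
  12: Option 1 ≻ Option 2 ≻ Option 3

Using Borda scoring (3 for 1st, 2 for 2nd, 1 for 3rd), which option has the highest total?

Option 1: 5×3 + 11×1 + 3×2 + 5×2 + 12×3 = 78
Option 2: 5×1 + 11×2 + 3×1 + 5×3 + 12×2 = 69
Option 3: 5×2 + 11×3 + 3×3 + 5×1 + 12×1 = 69

Option 1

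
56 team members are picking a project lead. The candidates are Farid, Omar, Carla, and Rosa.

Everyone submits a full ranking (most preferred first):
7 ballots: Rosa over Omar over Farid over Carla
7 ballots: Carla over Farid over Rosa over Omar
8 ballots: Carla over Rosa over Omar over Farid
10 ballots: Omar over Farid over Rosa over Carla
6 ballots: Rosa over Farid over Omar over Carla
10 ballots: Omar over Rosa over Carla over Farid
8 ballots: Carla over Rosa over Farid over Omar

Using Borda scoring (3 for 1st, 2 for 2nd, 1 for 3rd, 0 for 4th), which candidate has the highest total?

Farid: 7×1 + 7×2 + 8×0 + 10×2 + 6×2 + 10×0 + 8×1 = 61
Omar: 7×2 + 7×0 + 8×1 + 10×3 + 6×1 + 10×3 + 8×0 = 88
Carla: 7×0 + 7×3 + 8×3 + 10×0 + 6×0 + 10×1 + 8×3 = 79
Rosa: 7×3 + 7×1 + 8×2 + 10×1 + 6×3 + 10×2 + 8×2 = 108

Rosa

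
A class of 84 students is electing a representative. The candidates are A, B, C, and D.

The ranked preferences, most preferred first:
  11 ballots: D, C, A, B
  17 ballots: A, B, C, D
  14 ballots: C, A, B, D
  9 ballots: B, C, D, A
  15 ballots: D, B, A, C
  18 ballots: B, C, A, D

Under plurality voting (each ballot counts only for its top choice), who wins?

First-place votes: A 17, B 27, C 14, D 26.

B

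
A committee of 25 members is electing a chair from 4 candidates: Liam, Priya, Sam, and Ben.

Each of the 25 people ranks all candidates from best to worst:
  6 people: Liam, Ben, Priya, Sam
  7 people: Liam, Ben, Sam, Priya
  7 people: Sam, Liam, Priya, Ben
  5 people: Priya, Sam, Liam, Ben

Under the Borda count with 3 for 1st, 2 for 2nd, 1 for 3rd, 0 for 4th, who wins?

Liam

Liam: 6×3 + 7×3 + 7×2 + 5×1 = 58
Priya: 6×1 + 7×0 + 7×1 + 5×3 = 28
Sam: 6×0 + 7×1 + 7×3 + 5×2 = 38
Ben: 6×2 + 7×2 + 7×0 + 5×0 = 26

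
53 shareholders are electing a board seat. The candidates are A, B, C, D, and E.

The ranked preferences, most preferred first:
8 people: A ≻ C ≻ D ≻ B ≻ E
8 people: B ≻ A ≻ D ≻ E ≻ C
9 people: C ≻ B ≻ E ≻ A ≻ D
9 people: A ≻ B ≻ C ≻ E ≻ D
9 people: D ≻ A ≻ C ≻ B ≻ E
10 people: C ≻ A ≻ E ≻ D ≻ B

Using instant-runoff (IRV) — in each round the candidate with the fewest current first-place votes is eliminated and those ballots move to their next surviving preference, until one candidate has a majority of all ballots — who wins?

Round 1: A 17, B 8, C 19, D 9, E 0. E eliminated.
Round 2: A 17, B 8, C 19, D 9. B eliminated.
Round 3: A 25, C 19, D 9. D eliminated.
Round 4: A 34, C 19. A has a majority (≥27).

A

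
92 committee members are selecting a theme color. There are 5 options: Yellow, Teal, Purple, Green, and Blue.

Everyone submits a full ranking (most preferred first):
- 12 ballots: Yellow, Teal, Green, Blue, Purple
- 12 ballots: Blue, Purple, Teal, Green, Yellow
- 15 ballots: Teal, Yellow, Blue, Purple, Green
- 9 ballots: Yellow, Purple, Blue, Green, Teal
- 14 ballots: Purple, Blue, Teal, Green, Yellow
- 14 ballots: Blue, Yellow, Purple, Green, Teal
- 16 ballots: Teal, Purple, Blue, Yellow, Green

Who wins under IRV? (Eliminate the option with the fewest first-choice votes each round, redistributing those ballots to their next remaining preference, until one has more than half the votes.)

Round 1: Yellow 21, Teal 31, Purple 14, Green 0, Blue 26. Green eliminated.
Round 2: Yellow 21, Teal 31, Purple 14, Blue 26. Purple eliminated.
Round 3: Yellow 21, Teal 31, Blue 40. Yellow eliminated.
Round 4: Teal 43, Blue 49. Blue has a majority (≥47).

Blue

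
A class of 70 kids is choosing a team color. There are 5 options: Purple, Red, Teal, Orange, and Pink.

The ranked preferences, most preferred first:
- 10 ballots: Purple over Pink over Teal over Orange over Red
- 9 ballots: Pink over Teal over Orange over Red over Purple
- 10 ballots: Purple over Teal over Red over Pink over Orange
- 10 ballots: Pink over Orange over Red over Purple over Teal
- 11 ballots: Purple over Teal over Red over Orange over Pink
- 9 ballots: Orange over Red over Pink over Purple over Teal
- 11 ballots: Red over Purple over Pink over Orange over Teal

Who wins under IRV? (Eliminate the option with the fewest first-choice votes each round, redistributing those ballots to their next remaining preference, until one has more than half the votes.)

Red

Round 1: Purple 31, Red 11, Teal 0, Orange 9, Pink 19. Teal eliminated.
Round 2: Purple 31, Red 11, Orange 9, Pink 19. Orange eliminated.
Round 3: Purple 31, Red 20, Pink 19. Pink eliminated.
Round 4: Purple 31, Red 39. Red has a majority (≥36).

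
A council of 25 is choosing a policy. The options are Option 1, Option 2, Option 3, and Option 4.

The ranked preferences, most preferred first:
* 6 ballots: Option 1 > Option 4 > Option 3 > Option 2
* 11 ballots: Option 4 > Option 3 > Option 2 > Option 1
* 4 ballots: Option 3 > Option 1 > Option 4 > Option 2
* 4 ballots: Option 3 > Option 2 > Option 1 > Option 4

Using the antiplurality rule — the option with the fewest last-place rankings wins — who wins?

Last-place votes: Option 1 11, Option 2 10, Option 3 0, Option 4 4.

Option 3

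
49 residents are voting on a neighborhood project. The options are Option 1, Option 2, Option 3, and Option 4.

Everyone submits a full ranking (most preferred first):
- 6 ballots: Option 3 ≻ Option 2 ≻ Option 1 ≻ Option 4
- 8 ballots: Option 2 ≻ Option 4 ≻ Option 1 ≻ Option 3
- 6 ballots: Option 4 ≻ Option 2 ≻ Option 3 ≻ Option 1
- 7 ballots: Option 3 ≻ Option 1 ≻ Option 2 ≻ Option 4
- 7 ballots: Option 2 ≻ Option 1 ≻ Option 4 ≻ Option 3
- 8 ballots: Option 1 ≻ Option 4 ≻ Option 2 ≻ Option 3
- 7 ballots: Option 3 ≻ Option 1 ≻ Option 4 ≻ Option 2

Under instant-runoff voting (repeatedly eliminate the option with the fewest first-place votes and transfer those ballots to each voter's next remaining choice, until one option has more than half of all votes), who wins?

Option 2

Round 1: Option 1 8, Option 2 15, Option 3 20, Option 4 6. Option 4 eliminated.
Round 2: Option 1 8, Option 2 21, Option 3 20. Option 1 eliminated.
Round 3: Option 2 29, Option 3 20. Option 2 has a majority (≥25).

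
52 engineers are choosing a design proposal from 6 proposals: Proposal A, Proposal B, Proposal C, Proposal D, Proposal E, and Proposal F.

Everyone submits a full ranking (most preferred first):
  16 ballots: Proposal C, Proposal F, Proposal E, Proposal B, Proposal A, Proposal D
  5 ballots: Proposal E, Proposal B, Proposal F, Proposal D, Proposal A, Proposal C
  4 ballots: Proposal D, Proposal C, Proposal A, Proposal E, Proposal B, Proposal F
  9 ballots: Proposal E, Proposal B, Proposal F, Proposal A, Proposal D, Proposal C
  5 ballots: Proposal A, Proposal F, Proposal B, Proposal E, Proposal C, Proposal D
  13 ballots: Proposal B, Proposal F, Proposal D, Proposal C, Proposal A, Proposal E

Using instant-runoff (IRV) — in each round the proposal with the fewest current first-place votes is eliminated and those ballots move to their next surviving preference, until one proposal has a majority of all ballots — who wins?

Round 1: Proposal A 5, Proposal B 13, Proposal C 16, Proposal D 4, Proposal E 14, Proposal F 0. Proposal F eliminated.
Round 2: Proposal A 5, Proposal B 13, Proposal C 16, Proposal D 4, Proposal E 14. Proposal D eliminated.
Round 3: Proposal A 5, Proposal B 13, Proposal C 20, Proposal E 14. Proposal A eliminated.
Round 4: Proposal B 18, Proposal C 20, Proposal E 14. Proposal E eliminated.
Round 5: Proposal B 32, Proposal C 20. Proposal B has a majority (≥27).

Proposal B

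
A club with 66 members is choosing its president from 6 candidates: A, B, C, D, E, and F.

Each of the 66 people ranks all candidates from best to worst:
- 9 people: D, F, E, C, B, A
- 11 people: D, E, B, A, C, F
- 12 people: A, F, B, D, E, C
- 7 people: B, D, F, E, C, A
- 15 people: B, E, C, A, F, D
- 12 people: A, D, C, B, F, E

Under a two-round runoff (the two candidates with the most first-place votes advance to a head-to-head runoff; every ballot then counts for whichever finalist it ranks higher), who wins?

B

Round 1 first-place votes: A 24, B 22, C 0, D 20, E 0, F 0. A and B advance.
Runoff: A is ranked above B on 24 ballots, B above A on 42.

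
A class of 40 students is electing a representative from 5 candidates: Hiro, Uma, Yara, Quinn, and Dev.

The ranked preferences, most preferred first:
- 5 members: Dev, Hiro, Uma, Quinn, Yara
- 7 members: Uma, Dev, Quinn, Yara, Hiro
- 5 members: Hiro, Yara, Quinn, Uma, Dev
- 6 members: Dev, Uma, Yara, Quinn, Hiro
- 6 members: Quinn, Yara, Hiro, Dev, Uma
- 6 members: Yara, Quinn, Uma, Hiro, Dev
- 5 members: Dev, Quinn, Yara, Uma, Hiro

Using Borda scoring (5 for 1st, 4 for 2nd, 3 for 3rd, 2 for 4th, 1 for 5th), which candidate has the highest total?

Hiro: 5×4 + 7×1 + 5×5 + 6×1 + 6×3 + 6×2 + 5×1 = 93
Uma: 5×3 + 7×5 + 5×2 + 6×4 + 6×1 + 6×3 + 5×2 = 118
Yara: 5×1 + 7×2 + 5×4 + 6×3 + 6×4 + 6×5 + 5×3 = 126
Quinn: 5×2 + 7×3 + 5×3 + 6×2 + 6×5 + 6×4 + 5×4 = 132
Dev: 5×5 + 7×4 + 5×1 + 6×5 + 6×2 + 6×1 + 5×5 = 131

Quinn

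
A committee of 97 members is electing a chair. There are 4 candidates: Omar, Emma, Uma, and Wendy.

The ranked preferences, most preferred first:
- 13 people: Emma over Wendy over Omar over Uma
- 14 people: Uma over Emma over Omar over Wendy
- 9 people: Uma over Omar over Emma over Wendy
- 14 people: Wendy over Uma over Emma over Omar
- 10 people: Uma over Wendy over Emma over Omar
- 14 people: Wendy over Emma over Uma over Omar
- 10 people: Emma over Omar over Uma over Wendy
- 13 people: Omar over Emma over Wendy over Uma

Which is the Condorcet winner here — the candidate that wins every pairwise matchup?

Emma

Emma vs Omar: 75–22
Emma vs Uma: 50–47
Emma vs Wendy: 59–38
Emma beats every other candidate.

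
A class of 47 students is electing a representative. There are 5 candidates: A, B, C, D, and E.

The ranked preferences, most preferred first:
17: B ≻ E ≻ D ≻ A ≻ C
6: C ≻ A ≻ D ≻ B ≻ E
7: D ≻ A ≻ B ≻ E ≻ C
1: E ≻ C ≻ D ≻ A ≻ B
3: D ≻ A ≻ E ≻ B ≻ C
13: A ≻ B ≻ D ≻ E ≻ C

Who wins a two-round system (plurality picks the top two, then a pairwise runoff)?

A

Round 1 first-place votes: A 13, B 17, C 6, D 10, E 1. B and A advance.
Runoff: B is ranked above A on 17 ballots, A above B on 30.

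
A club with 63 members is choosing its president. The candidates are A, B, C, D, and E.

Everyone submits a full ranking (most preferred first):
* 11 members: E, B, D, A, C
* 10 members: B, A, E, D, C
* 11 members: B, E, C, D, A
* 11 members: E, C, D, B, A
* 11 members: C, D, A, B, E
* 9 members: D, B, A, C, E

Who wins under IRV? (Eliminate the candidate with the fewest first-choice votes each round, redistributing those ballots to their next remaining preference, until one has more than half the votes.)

Round 1: A 0, B 21, C 11, D 9, E 22. A eliminated.
Round 2: B 21, C 11, D 9, E 22. D eliminated.
Round 3: B 30, C 11, E 22. C eliminated.
Round 4: B 41, E 22. B has a majority (≥32).

B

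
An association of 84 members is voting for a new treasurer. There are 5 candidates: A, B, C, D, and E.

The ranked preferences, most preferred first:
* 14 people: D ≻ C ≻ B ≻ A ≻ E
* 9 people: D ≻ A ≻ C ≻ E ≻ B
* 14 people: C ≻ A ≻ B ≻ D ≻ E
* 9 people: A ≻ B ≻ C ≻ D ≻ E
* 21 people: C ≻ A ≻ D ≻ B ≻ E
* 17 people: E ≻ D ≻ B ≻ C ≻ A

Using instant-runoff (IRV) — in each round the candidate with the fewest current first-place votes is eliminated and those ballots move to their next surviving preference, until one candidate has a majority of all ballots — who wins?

Round 1: A 9, B 0, C 35, D 23, E 17. B eliminated.
Round 2: A 9, C 35, D 23, E 17. A eliminated.
Round 3: C 44, D 23, E 17. C has a majority (≥43).

C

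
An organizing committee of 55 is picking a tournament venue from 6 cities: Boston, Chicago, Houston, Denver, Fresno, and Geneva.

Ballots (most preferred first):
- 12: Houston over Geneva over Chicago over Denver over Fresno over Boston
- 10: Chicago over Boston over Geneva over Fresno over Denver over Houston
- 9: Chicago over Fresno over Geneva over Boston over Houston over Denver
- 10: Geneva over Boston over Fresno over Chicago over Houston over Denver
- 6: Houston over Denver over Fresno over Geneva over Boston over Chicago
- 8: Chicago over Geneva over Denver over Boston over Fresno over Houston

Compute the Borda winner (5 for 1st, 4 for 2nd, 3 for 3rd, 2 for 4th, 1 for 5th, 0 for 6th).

Boston: 12×0 + 10×4 + 9×2 + 10×4 + 6×1 + 8×2 = 120
Chicago: 12×3 + 10×5 + 9×5 + 10×2 + 6×0 + 8×5 = 191
Houston: 12×5 + 10×0 + 9×1 + 10×1 + 6×5 + 8×0 = 109
Denver: 12×2 + 10×1 + 9×0 + 10×0 + 6×4 + 8×3 = 82
Fresno: 12×1 + 10×2 + 9×4 + 10×3 + 6×3 + 8×1 = 124
Geneva: 12×4 + 10×3 + 9×3 + 10×5 + 6×2 + 8×4 = 199

Geneva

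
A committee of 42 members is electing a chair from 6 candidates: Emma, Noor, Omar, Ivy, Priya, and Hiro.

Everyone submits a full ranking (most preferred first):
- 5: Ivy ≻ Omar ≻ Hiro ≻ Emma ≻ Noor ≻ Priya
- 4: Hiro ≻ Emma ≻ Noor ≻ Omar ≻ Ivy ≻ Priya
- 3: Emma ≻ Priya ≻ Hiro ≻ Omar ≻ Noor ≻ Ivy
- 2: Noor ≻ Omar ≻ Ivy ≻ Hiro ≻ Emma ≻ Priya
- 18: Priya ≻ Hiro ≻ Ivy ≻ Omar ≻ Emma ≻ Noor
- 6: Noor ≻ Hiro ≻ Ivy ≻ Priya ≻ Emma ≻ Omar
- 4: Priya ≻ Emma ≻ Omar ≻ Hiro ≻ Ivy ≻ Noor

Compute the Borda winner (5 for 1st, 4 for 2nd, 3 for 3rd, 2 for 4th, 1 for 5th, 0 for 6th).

Hiro

Emma: 5×2 + 4×4 + 3×5 + 2×1 + 18×1 + 6×1 + 4×4 = 83
Noor: 5×1 + 4×3 + 3×1 + 2×5 + 18×0 + 6×5 + 4×0 = 60
Omar: 5×4 + 4×2 + 3×2 + 2×4 + 18×2 + 6×0 + 4×3 = 90
Ivy: 5×5 + 4×1 + 3×0 + 2×3 + 18×3 + 6×3 + 4×1 = 111
Priya: 5×0 + 4×0 + 3×4 + 2×0 + 18×5 + 6×2 + 4×5 = 134
Hiro: 5×3 + 4×5 + 3×3 + 2×2 + 18×4 + 6×4 + 4×2 = 152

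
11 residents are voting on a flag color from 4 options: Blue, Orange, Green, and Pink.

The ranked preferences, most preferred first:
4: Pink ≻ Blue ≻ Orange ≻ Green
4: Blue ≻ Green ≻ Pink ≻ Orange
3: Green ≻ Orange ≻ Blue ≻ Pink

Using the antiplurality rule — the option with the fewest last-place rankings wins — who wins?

Blue

Last-place votes: Blue 0, Orange 4, Green 4, Pink 3.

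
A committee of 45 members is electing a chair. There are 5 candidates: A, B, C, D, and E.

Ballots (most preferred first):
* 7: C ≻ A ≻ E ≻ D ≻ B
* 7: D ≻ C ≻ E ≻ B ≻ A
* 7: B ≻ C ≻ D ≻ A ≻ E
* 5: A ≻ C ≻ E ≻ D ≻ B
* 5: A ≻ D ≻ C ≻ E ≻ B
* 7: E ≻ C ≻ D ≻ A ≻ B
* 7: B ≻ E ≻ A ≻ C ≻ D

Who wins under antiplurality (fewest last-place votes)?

C

Last-place votes: A 7, B 24, C 0, D 7, E 7.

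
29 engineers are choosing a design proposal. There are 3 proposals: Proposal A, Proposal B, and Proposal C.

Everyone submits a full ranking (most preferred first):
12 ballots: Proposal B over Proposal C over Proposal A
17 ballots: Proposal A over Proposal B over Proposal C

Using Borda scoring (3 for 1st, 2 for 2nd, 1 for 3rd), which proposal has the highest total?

Proposal A: 12×1 + 17×3 = 63
Proposal B: 12×3 + 17×2 = 70
Proposal C: 12×2 + 17×1 = 41

Proposal B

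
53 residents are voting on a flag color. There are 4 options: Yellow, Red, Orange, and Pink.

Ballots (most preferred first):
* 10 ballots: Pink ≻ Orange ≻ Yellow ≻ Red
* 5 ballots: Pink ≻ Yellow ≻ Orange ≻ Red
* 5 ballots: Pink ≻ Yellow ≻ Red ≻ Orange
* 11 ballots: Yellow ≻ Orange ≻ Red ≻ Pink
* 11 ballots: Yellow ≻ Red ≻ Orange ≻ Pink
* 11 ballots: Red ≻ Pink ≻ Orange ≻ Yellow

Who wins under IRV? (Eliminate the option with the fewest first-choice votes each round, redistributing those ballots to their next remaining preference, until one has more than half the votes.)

Pink

Round 1: Yellow 22, Red 11, Orange 0, Pink 20. Orange eliminated.
Round 2: Yellow 22, Red 11, Pink 20. Red eliminated.
Round 3: Yellow 22, Pink 31. Pink has a majority (≥27).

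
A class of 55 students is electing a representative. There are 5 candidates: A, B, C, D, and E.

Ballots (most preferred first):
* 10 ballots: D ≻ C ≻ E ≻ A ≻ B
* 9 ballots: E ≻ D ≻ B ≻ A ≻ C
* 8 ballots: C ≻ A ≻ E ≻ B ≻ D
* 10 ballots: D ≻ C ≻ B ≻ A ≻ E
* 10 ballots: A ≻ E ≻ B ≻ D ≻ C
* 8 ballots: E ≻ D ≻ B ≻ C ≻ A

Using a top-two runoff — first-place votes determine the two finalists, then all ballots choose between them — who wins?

E

Round 1 first-place votes: A 10, B 0, C 8, D 20, E 17. D and E advance.
Runoff: D is ranked above E on 20 ballots, E above D on 35.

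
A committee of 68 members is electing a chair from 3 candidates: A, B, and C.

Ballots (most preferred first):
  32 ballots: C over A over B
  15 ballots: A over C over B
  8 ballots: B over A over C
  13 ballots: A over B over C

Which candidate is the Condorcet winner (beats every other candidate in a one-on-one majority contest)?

A

A vs B: 60–8
A vs C: 36–32
A beats every other candidate.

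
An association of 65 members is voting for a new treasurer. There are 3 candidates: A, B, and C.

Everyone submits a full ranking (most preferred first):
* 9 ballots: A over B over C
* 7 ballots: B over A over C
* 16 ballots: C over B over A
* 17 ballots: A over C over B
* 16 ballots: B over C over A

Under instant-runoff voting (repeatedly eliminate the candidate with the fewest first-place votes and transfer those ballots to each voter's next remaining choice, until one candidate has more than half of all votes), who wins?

Round 1: A 26, B 23, C 16. C eliminated.
Round 2: A 26, B 39. B has a majority (≥33).

B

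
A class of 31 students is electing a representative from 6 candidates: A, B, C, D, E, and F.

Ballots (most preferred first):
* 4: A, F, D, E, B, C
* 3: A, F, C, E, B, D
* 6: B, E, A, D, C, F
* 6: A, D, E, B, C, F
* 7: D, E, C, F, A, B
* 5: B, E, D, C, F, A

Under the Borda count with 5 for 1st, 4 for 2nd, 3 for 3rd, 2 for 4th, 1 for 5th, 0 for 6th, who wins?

E

A: 4×5 + 3×5 + 6×3 + 6×5 + 7×1 + 5×0 = 90
B: 4×1 + 3×1 + 6×5 + 6×2 + 7×0 + 5×5 = 74
C: 4×0 + 3×3 + 6×1 + 6×1 + 7×3 + 5×2 = 52
D: 4×3 + 3×0 + 6×2 + 6×4 + 7×5 + 5×3 = 98
E: 4×2 + 3×2 + 6×4 + 6×3 + 7×4 + 5×4 = 104
F: 4×4 + 3×4 + 6×0 + 6×0 + 7×2 + 5×1 = 47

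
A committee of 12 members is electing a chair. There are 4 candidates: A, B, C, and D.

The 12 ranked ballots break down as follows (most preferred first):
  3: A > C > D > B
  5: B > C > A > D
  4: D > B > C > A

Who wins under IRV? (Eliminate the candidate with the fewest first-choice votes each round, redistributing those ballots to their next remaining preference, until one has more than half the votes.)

Round 1: A 3, B 5, C 0, D 4. C eliminated.
Round 2: A 3, B 5, D 4. A eliminated.
Round 3: B 5, D 7. D has a majority (≥7).

D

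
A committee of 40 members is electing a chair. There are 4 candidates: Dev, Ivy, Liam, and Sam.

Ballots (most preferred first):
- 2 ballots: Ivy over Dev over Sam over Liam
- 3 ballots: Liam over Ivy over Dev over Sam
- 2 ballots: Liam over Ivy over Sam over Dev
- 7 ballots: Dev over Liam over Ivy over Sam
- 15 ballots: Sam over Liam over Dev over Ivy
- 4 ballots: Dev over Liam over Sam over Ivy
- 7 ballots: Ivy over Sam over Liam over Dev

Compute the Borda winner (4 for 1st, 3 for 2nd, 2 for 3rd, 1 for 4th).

Liam

Dev: 2×3 + 3×2 + 2×1 + 7×4 + 15×2 + 4×4 + 7×1 = 95
Ivy: 2×4 + 3×3 + 2×3 + 7×2 + 15×1 + 4×1 + 7×4 = 84
Liam: 2×1 + 3×4 + 2×4 + 7×3 + 15×3 + 4×3 + 7×2 = 114
Sam: 2×2 + 3×1 + 2×2 + 7×1 + 15×4 + 4×2 + 7×3 = 107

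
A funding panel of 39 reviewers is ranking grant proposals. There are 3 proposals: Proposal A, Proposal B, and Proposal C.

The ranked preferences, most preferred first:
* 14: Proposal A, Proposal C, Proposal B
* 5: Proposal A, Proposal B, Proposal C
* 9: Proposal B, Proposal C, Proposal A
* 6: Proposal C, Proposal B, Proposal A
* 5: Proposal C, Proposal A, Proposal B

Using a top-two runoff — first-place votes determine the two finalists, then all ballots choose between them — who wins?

Round 1 first-place votes: Proposal A 19, Proposal B 9, Proposal C 11. Proposal A and Proposal C advance.
Runoff: Proposal A is ranked above Proposal C on 19 ballots, Proposal C above Proposal A on 20.

Proposal C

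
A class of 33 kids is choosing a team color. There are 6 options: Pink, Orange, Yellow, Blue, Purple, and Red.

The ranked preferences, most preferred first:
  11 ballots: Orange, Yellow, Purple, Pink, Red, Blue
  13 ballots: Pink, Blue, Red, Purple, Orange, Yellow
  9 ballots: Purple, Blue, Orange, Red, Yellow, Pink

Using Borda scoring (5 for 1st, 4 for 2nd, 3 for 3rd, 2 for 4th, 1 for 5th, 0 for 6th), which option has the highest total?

Pink: 11×2 + 13×5 + 9×0 = 87
Orange: 11×5 + 13×1 + 9×3 = 95
Yellow: 11×4 + 13×0 + 9×1 = 53
Blue: 11×0 + 13×4 + 9×4 = 88
Purple: 11×3 + 13×2 + 9×5 = 104
Red: 11×1 + 13×3 + 9×2 = 68

Purple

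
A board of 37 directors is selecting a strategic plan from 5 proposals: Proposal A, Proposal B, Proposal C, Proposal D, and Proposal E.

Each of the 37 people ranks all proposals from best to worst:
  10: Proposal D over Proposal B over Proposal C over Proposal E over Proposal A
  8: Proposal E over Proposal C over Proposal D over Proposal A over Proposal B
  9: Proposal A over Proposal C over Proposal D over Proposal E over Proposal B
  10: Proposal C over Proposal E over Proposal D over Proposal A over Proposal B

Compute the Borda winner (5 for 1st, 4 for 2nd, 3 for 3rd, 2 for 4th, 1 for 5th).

Proposal C

Proposal A: 10×1 + 8×2 + 9×5 + 10×2 = 91
Proposal B: 10×4 + 8×1 + 9×1 + 10×1 = 67
Proposal C: 10×3 + 8×4 + 9×4 + 10×5 = 148
Proposal D: 10×5 + 8×3 + 9×3 + 10×3 = 131
Proposal E: 10×2 + 8×5 + 9×2 + 10×4 = 118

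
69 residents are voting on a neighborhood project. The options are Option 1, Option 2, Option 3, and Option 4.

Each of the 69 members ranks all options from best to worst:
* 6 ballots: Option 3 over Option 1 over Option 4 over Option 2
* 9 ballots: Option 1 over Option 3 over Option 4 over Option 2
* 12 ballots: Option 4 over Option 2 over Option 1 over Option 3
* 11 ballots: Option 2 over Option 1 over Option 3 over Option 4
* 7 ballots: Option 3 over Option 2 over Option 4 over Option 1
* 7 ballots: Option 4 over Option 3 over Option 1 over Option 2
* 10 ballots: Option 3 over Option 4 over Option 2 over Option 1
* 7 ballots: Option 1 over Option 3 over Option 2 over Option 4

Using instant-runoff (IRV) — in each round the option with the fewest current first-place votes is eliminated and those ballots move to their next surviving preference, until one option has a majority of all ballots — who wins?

Option 1

Round 1: Option 1 16, Option 2 11, Option 3 23, Option 4 19. Option 2 eliminated.
Round 2: Option 1 27, Option 3 23, Option 4 19. Option 4 eliminated.
Round 3: Option 1 39, Option 3 30. Option 1 has a majority (≥35).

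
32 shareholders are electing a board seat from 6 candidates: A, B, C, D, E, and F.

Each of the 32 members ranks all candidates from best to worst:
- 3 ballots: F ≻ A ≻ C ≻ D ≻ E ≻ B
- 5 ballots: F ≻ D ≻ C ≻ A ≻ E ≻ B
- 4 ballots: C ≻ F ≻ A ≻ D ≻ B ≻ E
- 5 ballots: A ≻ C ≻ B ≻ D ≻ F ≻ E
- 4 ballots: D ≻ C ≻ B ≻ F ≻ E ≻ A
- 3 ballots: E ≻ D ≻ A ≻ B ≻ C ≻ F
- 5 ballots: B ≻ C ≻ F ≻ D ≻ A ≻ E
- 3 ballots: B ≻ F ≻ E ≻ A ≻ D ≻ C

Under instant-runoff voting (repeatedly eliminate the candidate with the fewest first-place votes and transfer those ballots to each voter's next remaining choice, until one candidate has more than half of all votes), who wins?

B

Round 1: A 5, B 8, C 4, D 4, E 3, F 8. E eliminated.
Round 2: A 5, B 8, C 4, D 7, F 8. C eliminated.
Round 3: A 5, B 8, D 7, F 12. A eliminated.
Round 4: B 13, D 7, F 12. D eliminated.
Round 5: B 20, F 12. B has a majority (≥17).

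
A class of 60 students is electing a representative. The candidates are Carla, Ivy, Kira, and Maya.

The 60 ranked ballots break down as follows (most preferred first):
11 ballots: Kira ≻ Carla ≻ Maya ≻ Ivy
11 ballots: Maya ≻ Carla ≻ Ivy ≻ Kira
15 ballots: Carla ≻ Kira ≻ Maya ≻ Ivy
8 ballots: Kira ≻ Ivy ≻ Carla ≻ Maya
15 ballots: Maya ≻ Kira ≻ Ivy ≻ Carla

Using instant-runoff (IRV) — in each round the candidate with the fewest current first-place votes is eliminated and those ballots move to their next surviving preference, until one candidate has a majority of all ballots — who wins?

Round 1: Carla 15, Ivy 0, Kira 19, Maya 26. Ivy eliminated.
Round 2: Carla 15, Kira 19, Maya 26. Carla eliminated.
Round 3: Kira 34, Maya 26. Kira has a majority (≥31).

Kira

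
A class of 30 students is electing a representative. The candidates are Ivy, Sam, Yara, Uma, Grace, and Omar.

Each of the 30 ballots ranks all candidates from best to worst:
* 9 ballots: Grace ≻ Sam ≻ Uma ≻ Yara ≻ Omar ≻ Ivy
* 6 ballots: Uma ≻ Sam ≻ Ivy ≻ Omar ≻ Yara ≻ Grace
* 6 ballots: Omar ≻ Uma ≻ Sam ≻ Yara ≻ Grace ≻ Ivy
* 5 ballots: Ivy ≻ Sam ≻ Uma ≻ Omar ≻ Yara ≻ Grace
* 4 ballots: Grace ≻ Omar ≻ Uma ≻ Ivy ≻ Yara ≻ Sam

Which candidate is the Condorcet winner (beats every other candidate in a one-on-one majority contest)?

Uma vs Ivy: 25–5
Uma vs Sam: 16–14
Uma vs Yara: 30–0
Uma vs Grace: 17–13
Uma vs Omar: 20–10
Uma beats every other candidate.

Uma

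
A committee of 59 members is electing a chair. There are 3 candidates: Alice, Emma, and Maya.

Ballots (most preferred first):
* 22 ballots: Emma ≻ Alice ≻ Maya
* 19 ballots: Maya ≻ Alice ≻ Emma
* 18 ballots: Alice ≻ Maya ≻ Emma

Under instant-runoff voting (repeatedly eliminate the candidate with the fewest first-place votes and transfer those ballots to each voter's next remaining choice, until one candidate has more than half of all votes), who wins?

Maya

Round 1: Alice 18, Emma 22, Maya 19. Alice eliminated.
Round 2: Emma 22, Maya 37. Maya has a majority (≥30).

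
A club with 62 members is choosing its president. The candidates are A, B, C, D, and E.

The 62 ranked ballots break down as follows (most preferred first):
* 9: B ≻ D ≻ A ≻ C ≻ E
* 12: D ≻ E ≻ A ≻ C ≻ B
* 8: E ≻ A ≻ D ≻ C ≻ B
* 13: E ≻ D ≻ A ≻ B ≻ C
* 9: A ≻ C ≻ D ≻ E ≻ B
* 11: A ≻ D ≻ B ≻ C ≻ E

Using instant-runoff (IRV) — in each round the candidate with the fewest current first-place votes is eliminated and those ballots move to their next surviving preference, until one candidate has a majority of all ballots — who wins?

D

Round 1: A 20, B 9, C 0, D 12, E 21. C eliminated.
Round 2: A 20, B 9, D 12, E 21. B eliminated.
Round 3: A 20, D 21, E 21. A eliminated.
Round 4: D 41, E 21. D has a majority (≥32).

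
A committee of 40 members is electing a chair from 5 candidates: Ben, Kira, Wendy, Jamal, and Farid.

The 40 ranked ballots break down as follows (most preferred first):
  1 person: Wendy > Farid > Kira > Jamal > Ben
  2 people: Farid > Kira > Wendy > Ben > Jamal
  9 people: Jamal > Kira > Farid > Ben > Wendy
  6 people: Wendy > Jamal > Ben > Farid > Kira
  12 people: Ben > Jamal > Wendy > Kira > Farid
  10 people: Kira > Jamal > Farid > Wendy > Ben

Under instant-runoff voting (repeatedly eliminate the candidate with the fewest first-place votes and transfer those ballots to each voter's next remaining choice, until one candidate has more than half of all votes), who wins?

Jamal

Round 1: Ben 12, Kira 10, Wendy 7, Jamal 9, Farid 2. Farid eliminated.
Round 2: Ben 12, Kira 12, Wendy 7, Jamal 9. Wendy eliminated.
Round 3: Ben 12, Kira 13, Jamal 15. Ben eliminated.
Round 4: Kira 13, Jamal 27. Jamal has a majority (≥21).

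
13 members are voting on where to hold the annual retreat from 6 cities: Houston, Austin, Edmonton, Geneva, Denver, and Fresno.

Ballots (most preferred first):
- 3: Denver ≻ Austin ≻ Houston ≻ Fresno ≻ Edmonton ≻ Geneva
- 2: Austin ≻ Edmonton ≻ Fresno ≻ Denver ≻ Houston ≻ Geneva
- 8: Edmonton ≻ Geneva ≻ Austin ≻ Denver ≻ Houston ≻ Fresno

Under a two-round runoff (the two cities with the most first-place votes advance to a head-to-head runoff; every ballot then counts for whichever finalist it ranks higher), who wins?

Edmonton

Round 1 first-place votes: Houston 0, Austin 2, Edmonton 8, Geneva 0, Denver 3, Fresno 0. Edmonton and Denver advance.
Runoff: Edmonton is ranked above Denver on 10 ballots, Denver above Edmonton on 3.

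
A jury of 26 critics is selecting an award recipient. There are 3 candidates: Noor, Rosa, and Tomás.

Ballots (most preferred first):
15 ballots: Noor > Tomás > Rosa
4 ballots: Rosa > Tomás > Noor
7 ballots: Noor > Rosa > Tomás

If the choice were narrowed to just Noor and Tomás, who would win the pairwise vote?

Noor is ranked above Tomás on 22 ballots; Tomás above Noor on 4.

Noor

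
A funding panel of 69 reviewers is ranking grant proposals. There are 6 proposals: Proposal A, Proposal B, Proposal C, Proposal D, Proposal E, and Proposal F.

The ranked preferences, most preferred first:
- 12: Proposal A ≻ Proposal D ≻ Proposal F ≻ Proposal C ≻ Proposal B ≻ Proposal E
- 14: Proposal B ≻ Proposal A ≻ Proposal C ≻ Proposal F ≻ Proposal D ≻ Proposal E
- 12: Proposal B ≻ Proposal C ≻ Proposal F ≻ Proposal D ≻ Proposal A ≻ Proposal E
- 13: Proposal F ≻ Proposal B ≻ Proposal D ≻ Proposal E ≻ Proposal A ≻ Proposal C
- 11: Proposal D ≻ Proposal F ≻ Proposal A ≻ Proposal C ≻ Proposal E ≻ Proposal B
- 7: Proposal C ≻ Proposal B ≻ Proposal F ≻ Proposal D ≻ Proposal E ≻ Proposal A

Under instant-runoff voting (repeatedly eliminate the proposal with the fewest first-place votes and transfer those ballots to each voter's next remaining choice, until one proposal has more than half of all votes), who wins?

Proposal F

Round 1: Proposal A 12, Proposal B 26, Proposal C 7, Proposal D 11, Proposal E 0, Proposal F 13. Proposal E eliminated.
Round 2: Proposal A 12, Proposal B 26, Proposal C 7, Proposal D 11, Proposal F 13. Proposal C eliminated.
Round 3: Proposal A 12, Proposal B 33, Proposal D 11, Proposal F 13. Proposal D eliminated.
Round 4: Proposal A 12, Proposal B 33, Proposal F 24. Proposal A eliminated.
Round 5: Proposal B 33, Proposal F 36. Proposal F has a majority (≥35).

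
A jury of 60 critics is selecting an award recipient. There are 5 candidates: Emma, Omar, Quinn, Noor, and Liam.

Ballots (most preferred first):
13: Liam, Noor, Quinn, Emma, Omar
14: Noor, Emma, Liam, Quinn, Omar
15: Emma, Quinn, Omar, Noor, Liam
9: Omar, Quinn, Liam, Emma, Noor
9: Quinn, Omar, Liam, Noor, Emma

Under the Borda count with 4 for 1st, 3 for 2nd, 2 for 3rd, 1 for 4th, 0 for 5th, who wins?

Quinn

Emma: 13×1 + 14×3 + 15×4 + 9×1 + 9×0 = 124
Omar: 13×0 + 14×0 + 15×2 + 9×4 + 9×3 = 93
Quinn: 13×2 + 14×1 + 15×3 + 9×3 + 9×4 = 148
Noor: 13×3 + 14×4 + 15×1 + 9×0 + 9×1 = 119
Liam: 13×4 + 14×2 + 15×0 + 9×2 + 9×2 = 116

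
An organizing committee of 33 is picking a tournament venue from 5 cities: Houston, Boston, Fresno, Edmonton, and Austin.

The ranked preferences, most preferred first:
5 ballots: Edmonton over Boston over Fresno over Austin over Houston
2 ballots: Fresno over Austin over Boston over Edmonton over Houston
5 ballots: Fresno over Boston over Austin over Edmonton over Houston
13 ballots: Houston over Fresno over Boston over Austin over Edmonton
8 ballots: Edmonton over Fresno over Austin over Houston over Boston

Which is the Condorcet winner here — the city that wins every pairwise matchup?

Fresno vs Houston: 20–13
Fresno vs Boston: 28–5
Fresno vs Edmonton: 20–13
Fresno vs Austin: 33–0
Fresno beats every other city.

Fresno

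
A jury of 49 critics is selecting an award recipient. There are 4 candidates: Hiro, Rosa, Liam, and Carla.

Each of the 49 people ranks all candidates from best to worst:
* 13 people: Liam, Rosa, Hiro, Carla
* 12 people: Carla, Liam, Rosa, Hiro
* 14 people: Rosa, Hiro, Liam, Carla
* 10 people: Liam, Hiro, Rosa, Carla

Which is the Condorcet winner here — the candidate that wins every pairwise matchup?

Liam vs Hiro: 35–14
Liam vs Rosa: 35–14
Liam vs Carla: 37–12
Liam beats every other candidate.

Liam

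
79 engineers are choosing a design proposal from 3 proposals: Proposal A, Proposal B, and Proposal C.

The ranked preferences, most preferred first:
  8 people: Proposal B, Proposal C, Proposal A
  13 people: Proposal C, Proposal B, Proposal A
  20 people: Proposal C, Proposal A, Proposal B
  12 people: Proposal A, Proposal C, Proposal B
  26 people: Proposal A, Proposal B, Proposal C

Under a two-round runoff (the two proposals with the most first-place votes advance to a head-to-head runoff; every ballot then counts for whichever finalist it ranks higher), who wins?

Proposal C

Round 1 first-place votes: Proposal A 38, Proposal B 8, Proposal C 33. Proposal A and Proposal C advance.
Runoff: Proposal A is ranked above Proposal C on 38 ballots, Proposal C above Proposal A on 41.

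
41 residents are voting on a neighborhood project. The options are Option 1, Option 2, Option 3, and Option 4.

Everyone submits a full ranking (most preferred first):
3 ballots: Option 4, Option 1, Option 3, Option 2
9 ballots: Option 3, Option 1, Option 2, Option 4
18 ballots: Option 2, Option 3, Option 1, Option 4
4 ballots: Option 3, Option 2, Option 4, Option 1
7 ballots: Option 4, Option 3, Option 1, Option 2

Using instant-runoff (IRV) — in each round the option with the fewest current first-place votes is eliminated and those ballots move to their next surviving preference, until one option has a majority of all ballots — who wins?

Option 3

Round 1: Option 1 0, Option 2 18, Option 3 13, Option 4 10. Option 1 eliminated.
Round 2: Option 2 18, Option 3 13, Option 4 10. Option 4 eliminated.
Round 3: Option 2 18, Option 3 23. Option 3 has a majority (≥21).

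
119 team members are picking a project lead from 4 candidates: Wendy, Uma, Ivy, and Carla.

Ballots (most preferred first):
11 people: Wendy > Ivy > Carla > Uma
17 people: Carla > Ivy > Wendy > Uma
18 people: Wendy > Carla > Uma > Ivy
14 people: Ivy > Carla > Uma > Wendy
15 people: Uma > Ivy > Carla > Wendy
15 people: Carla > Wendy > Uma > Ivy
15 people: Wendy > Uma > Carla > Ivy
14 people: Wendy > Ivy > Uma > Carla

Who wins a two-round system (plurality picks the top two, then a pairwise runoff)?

Round 1 first-place votes: Wendy 58, Uma 15, Ivy 14, Carla 32. Wendy and Carla advance.
Runoff: Wendy is ranked above Carla on 58 ballots, Carla above Wendy on 61.

Carla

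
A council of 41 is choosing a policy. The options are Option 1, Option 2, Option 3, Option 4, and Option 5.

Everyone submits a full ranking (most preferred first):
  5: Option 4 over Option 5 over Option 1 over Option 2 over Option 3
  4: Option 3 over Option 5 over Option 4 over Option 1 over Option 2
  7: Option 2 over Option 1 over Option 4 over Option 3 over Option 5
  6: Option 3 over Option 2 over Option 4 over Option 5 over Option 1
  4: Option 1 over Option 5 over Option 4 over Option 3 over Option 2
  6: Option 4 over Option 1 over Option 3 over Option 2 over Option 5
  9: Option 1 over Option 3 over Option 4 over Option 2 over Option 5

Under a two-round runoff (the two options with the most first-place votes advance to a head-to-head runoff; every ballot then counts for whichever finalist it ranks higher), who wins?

Round 1 first-place votes: Option 1 13, Option 2 7, Option 3 10, Option 4 11, Option 5 0. Option 1 and Option 4 advance.
Runoff: Option 1 is ranked above Option 4 on 20 ballots, Option 4 above Option 1 on 21.

Option 4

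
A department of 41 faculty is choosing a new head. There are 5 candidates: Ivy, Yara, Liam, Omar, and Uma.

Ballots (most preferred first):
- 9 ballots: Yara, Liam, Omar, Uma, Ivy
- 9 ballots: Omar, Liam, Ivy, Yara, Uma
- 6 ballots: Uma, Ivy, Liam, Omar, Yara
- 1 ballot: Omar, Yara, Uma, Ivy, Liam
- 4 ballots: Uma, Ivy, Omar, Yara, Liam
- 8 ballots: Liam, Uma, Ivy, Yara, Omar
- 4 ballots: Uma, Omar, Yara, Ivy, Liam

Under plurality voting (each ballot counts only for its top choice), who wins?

First-place votes: Ivy 0, Yara 9, Liam 8, Omar 10, Uma 14.

Uma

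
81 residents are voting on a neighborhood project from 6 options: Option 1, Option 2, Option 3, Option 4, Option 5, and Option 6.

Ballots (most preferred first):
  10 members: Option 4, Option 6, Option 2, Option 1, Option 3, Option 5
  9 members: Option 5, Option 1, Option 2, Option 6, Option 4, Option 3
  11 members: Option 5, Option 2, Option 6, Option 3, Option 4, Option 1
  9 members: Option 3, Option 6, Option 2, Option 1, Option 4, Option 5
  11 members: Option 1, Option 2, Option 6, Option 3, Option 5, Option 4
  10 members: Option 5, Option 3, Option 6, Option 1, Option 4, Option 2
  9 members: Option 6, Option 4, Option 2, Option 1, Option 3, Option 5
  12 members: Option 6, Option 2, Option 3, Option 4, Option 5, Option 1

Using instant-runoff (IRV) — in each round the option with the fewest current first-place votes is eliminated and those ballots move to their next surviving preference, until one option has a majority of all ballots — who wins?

Round 1: Option 1 11, Option 2 0, Option 3 9, Option 4 10, Option 5 30, Option 6 21. Option 2 eliminated.
Round 2: Option 1 11, Option 3 9, Option 4 10, Option 5 30, Option 6 21. Option 3 eliminated.
Round 3: Option 1 11, Option 4 10, Option 5 30, Option 6 30. Option 4 eliminated.
Round 4: Option 1 11, Option 5 30, Option 6 40. Option 1 eliminated.
Round 5: Option 5 30, Option 6 51. Option 6 has a majority (≥41).

Option 6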